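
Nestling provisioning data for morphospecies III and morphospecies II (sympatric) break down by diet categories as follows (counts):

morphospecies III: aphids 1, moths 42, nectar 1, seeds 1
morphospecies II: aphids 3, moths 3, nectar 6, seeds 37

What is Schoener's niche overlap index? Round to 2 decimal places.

Proportions for morphospecies III (n=45): 1/45=0.0222, 42/45=0.9333, 1/45=0.0222, 1/45=0.0222
Proportions for morphospecies II (n=49): 3/49=0.0612, 3/49=0.0612, 6/49=0.1224, 37/49=0.7551
Σ|p₁ᵢ − p₂ᵢ| = 0.0390 + 0.8721 + 0.1002 + 0.7329 = 1.7442
D = 1 − ½ × 1.7442 = 1 − 0.87210 = 0.12790

0.13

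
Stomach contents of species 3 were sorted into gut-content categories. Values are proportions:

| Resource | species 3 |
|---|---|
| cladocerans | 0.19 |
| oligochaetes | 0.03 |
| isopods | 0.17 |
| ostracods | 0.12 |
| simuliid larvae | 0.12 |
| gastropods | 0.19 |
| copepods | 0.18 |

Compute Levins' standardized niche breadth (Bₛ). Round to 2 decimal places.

0.85

Σpᵢ² = 0.19² + 0.03² + 0.17² + 0.12² + 0.12² + 0.19² + 0.18² = 0.0361 + 0.0009 + 0.0289 + 0.0144 + 0.0144 + 0.0361 + 0.0324 = 0.1632
B = 1 / 0.1632 = 6.1275
Bₛ = (B − 1)/(n − 1) = (6.1275 − 1)/(7 − 1) = 5.1275/6 = 0.8546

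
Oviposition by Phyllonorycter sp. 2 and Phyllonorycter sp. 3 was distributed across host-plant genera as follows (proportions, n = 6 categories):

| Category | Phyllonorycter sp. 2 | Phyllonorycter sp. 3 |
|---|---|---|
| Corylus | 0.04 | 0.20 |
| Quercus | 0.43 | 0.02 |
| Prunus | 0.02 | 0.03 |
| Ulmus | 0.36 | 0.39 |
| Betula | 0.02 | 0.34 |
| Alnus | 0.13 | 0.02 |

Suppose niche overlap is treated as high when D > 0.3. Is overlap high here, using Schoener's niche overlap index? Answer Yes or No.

Yes

Σ|p₁ᵢ − p₂ᵢ| = 0.16 + 0.41 + 0.01 + 0.03 + 0.32 + 0.11 = 1.04
D = 1 − ½ × 1.04 = 1 − 0.520 = 0.4800
D = 0.4800 > 0.3 → Yes.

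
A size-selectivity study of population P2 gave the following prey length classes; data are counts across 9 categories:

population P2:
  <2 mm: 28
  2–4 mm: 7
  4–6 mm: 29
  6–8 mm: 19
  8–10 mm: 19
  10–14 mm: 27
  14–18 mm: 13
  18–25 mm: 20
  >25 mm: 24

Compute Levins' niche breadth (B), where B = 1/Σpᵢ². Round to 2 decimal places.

Proportions for population P2 (n=186): 28/186=0.1505, 7/186=0.0376, 29/186=0.1559, 19/186=0.1022, 19/186=0.1022, 27/186=0.1452, 13/186=0.0699, 20/186=0.1075, 24/186=0.1290
Σpᵢ² = 0.1505² + 0.0376² + 0.1559² + 0.1022² + 0.1022² + 0.1452² + 0.0699² + 0.1075² + 0.1290² = 0.022650 + 0.001414 + 0.024305 + 0.010445 + 0.010445 + 0.021083 + 0.004886 + 0.011556 + 0.016641 = 0.123425
B = 1 / 0.123425 = 8.1021

8.10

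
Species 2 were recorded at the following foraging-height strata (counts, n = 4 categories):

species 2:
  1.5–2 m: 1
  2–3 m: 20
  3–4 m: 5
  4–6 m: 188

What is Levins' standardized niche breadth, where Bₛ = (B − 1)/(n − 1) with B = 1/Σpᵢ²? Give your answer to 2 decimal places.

0.09

Proportions for species 2 (n=214): 1/214=0.0047, 20/214=0.0935, 5/214=0.0234, 188/214=0.8785
Σpᵢ² = 0.0047² + 0.0935² + 0.0234² + 0.8785² = 0.000022 + 0.008742 + 0.000548 + 0.771762 = 0.781074
B = 1 / 0.781074 = 1.2803
Bₛ = (B − 1)/(n − 1) = (1.2803 − 1)/(4 − 1) = 0.2803/3 = 0.0934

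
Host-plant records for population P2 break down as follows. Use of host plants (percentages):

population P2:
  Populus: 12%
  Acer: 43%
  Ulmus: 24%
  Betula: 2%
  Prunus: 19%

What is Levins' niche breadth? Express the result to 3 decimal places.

Convert percentages to proportions (divide by 100).
Σpᵢ² = 0.12² + 0.43² + 0.24² + 0.02² + 0.19² = 0.0144 + 0.1849 + 0.0576 + 0.0004 + 0.0361 = 0.2934
B = 1 / 0.2934 = 3.40832

3.408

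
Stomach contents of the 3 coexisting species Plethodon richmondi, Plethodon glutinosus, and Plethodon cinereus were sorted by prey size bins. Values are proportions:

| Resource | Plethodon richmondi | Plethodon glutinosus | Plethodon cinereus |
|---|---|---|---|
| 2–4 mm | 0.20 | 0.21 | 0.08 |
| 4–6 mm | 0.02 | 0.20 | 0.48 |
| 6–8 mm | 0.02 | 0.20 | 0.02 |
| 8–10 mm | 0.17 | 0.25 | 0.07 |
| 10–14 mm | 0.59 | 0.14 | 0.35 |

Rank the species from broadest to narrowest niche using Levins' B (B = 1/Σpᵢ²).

Σp_richᵢ² = 0.20² + 0.02² + 0.02² + 0.17² + 0.59² = 0.0400 + 0.0004 + 0.0004 + 0.0289 + 0.3481 = 0.4178
B_rich = 1 / 0.4178 = 2.3935
Σp_glutᵢ² = 0.21² + 0.20² + 0.20² + 0.25² + 0.14² = 0.0441 + 0.0400 + 0.0400 + 0.0625 + 0.0196 = 0.2062
B_glut = 1 / 0.2062 = 4.8497
Σp_cineᵢ² = 0.08² + 0.48² + 0.02² + 0.07² + 0.35² = 0.0064 + 0.2304 + 0.0004 + 0.0049 + 0.1225 = 0.3646
B_cine = 1 / 0.3646 = 2.7427
Ranking by B (broadest → narrowest): Plethodon glutinosus (4.85) > Plethodon cinereus (2.74) > Plethodon richmondi (2.39)

Plethodon glutinosus > Plethodon cinereus > Plethodon richmondi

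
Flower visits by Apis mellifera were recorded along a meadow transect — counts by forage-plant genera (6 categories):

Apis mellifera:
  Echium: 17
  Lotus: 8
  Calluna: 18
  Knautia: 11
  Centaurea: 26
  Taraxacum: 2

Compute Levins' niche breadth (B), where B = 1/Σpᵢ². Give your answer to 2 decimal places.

4.55

Proportions for Apis mellifera (n=82): 17/82=0.2073, 8/82=0.0976, 18/82=0.2195, 11/82=0.1341, 26/82=0.3171, 2/82=0.0244
Σpᵢ² = 0.2073² + 0.0976² + 0.2195² + 0.1341² + 0.3171² + 0.0244² = 0.042973 + 0.009526 + 0.048180 + 0.017983 + 0.100552 + 0.000595 = 0.219809
B = 1 / 0.219809 = 4.5494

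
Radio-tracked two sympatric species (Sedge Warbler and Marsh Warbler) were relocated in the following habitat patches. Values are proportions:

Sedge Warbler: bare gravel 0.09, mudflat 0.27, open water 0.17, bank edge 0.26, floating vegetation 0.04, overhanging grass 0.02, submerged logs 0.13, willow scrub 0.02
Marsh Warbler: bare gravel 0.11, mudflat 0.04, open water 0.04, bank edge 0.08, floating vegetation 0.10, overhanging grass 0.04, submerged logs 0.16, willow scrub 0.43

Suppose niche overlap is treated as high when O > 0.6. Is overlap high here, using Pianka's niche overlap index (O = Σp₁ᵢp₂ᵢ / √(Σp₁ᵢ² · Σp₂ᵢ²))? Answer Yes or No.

No

Σ p₁ᵢp₂ᵢ = 0.0099 + 0.0108 + 0.0068 + 0.0208 + 0.0040 + 0.0008 + 0.0208 + 0.0086 = 0.0825
Σp_1ᵢ² = 0.09² + 0.27² + 0.17² + 0.26² + 0.04² + 0.02² + 0.13² + 0.02² = 0.0081 + 0.0729 + 0.0289 + 0.0676 + 0.0016 + 0.0004 + 0.0169 + 0.0004 = 0.1968
Σp_2ᵢ² = 0.11² + 0.04² + 0.04² + 0.08² + 0.10² + 0.04² + 0.16² + 0.43² = 0.0121 + 0.0016 + 0.0016 + 0.0064 + 0.0100 + 0.0016 + 0.0256 + 0.1849 = 0.2438
O = 0.0825 / √(0.1968 × 0.2438) = 0.0825 / 0.21904 = 0.3766
O = 0.3766 < 0.6 → No.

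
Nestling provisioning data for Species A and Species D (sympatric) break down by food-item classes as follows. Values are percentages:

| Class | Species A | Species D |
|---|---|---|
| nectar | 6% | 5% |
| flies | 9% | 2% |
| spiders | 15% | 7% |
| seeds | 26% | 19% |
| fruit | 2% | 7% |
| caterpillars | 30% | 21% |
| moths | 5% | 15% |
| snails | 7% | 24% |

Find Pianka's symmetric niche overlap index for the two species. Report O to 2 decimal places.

Convert percentages to proportions (divide by 100).
Σ p₁ᵢp₂ᵢ = 0.0030 + 0.0018 + 0.0105 + 0.0494 + 0.0014 + 0.0630 + 0.0075 + 0.0168 = 0.1534
Σp_1ᵢ² = 0.06² + 0.09² + 0.15² + 0.26² + 0.02² + 0.30² + 0.05² + 0.07² = 0.0036 + 0.0081 + 0.0225 + 0.0676 + 0.0004 + 0.0900 + 0.0025 + 0.0049 = 0.1996
Σp_2ᵢ² = 0.05² + 0.02² + 0.07² + 0.19² + 0.07² + 0.21² + 0.15² + 0.24² = 0.0025 + 0.0004 + 0.0049 + 0.0361 + 0.0049 + 0.0441 + 0.0225 + 0.0576 = 0.1730
O = 0.1534 / √(0.1996 × 0.1730) = 0.1534 / 0.18582 = 0.8255

0.83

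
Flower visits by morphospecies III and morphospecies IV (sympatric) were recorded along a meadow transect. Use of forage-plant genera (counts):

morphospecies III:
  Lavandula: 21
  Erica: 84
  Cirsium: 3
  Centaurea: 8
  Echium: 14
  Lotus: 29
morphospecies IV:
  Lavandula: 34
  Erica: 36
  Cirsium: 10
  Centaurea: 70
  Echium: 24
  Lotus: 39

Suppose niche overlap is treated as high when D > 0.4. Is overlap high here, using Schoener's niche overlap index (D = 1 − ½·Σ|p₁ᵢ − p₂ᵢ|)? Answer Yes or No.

Yes

Proportions for morphospecies III (n=159): 21/159=0.1321, 84/159=0.5283, 3/159=0.0189, 8/159=0.0503, 14/159=0.0881, 29/159=0.1824
Proportions for morphospecies IV (n=213): 34/213=0.1596, 36/213=0.1690, 10/213=0.0469, 70/213=0.3286, 24/213=0.1127, 39/213=0.1831
Σ|p₁ᵢ − p₂ᵢ| = 0.0275 + 0.3593 + 0.0280 + 0.2783 + 0.0246 + 0.0007 = 0.7184
D = 1 − ½ × 0.7184 = 1 − 0.35920 = 0.64080
D = 0.64080 > 0.4 → Yes.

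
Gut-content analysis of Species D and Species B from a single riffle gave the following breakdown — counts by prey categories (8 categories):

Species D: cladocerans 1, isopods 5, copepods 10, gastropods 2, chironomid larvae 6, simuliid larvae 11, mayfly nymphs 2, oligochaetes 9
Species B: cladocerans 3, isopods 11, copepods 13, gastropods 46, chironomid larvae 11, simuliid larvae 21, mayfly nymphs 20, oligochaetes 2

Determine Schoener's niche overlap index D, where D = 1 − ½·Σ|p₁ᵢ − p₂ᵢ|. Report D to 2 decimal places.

Proportions for Species D (n=46): 1/46=0.0217, 5/46=0.1087, 10/46=0.2174, 2/46=0.0435, 6/46=0.1304, 11/46=0.2391, 2/46=0.0435, 9/46=0.1957
Proportions for Species B (n=127): 3/127=0.0236, 11/127=0.0866, 13/127=0.1024, 46/127=0.3622, 11/127=0.0866, 21/127=0.1654, 20/127=0.1575, 2/127=0.0157
Σ|p₁ᵢ − p₂ᵢ| = 0.0019 + 0.0221 + 0.1150 + 0.3187 + 0.0438 + 0.0737 + 0.1140 + 0.1800 = 0.8692
D = 1 − ½ × 0.8692 = 1 − 0.43460 = 0.56540

0.57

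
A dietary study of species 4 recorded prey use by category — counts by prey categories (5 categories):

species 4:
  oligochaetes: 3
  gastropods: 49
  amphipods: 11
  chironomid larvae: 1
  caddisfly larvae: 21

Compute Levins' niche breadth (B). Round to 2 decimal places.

Proportions for species 4 (n=85): 3/85=0.0353, 49/85=0.5765, 11/85=0.1294, 1/85=0.0118, 21/85=0.2471
Σpᵢ² = 0.0353² + 0.5765² + 0.1294² + 0.0118² + 0.2471² = 0.001246 + 0.332352 + 0.016744 + 0.000139 + 0.061058 = 0.411539
B = 1 / 0.411539 = 2.4299

2.43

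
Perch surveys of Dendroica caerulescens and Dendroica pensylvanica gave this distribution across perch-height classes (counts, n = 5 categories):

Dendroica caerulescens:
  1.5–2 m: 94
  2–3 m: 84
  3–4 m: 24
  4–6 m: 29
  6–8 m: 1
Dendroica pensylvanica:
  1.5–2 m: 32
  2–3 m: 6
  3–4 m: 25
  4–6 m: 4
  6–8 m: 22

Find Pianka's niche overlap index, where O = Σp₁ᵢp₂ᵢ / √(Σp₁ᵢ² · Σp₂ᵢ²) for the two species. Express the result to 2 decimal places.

0.69

Proportions for Dendroica caerulescens (n=232): 94/232=0.4052, 84/232=0.3621, 24/232=0.1034, 29/232=0.1250, 1/232=0.0043
Proportions for Dendroica pensylvanica (n=89): 32/89=0.3596, 6/89=0.0674, 25/89=0.2809, 4/89=0.0449, 22/89=0.2472
Σ p₁ᵢp₂ᵢ = 0.145710 + 0.024406 + 0.029045 + 0.005613 + 0.001063 = 0.205837
Σp_1ᵢ² = 0.4052² + 0.3621² + 0.1034² + 0.1250² + 0.0043² = 0.164187 + 0.131116 + 0.010692 + 0.015625 + 0.000018 = 0.321638
Σp_2ᵢ² = 0.3596² + 0.0674² + 0.2809² + 0.0449² + 0.2472² = 0.129312 + 0.004543 + 0.078905 + 0.002016 + 0.061108 = 0.275884
O = 0.205837 / √(0.321638 × 0.275884) = 0.205837 / 0.2978838 = 0.6910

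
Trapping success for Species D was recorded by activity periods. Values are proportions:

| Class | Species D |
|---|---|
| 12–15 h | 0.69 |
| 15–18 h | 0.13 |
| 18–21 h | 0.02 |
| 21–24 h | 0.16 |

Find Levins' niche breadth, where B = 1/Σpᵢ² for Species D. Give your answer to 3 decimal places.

1.927

Σpᵢ² = 0.69² + 0.13² + 0.02² + 0.16² = 0.4761 + 0.0169 + 0.0004 + 0.0256 = 0.5190
B = 1 / 0.5190 = 1.92678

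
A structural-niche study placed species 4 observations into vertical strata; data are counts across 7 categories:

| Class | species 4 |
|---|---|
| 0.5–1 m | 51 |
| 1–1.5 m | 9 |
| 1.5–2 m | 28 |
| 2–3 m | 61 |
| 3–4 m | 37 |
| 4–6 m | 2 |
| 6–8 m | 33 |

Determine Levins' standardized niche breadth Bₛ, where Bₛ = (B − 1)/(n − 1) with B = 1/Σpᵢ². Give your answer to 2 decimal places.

Proportions for species 4 (n=221): 51/221=0.2308, 9/221=0.0407, 28/221=0.1267, 61/221=0.2760, 37/221=0.1674, 2/221=0.0090, 33/221=0.1493
Σpᵢ² = 0.2308² + 0.0407² + 0.1267² + 0.2760² + 0.1674² + 0.0090² + 0.1493² = 0.053269 + 0.001656 + 0.016053 + 0.076176 + 0.028023 + 0.000081 + 0.022290 = 0.197548
B = 1 / 0.197548 = 5.0621
Bₛ = (B − 1)/(n − 1) = (5.0621 − 1)/(7 − 1) = 4.0621/6 = 0.6770

0.68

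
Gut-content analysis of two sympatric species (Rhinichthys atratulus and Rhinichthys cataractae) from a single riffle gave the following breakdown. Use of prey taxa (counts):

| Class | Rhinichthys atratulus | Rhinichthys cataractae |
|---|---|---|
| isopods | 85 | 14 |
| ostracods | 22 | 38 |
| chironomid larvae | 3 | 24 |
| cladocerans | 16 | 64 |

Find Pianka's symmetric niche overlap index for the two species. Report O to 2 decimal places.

Proportions for Rhinichthys atratulus (n=126): 85/126=0.6746, 22/126=0.1746, 3/126=0.0238, 16/126=0.1270
Proportions for Rhinichthys cataractae (n=140): 14/140=0.1000, 38/140=0.2714, 24/140=0.1714, 64/140=0.4571
Σ p₁ᵢp₂ᵢ = 0.067460 + 0.047386 + 0.004079 + 0.058052 = 0.176977
Σp_1ᵢ² = 0.6746² + 0.1746² + 0.0238² + 0.1270² = 0.455085 + 0.030485 + 0.000566 + 0.016129 = 0.502265
Σp_2ᵢ² = 0.1000² + 0.2714² + 0.1714² + 0.4571² = 0.010000 + 0.073658 + 0.029378 + 0.208940 = 0.321976
O = 0.176977 / √(0.502265 × 0.321976) = 0.176977 / 0.4021409 = 0.4401

0.44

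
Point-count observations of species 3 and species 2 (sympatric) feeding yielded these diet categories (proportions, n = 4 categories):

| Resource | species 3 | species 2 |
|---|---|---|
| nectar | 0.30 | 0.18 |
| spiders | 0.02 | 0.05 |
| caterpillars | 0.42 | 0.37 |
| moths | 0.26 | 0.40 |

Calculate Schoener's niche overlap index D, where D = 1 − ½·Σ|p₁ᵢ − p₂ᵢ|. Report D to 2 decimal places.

Σ|p₁ᵢ − p₂ᵢ| = 0.12 + 0.03 + 0.05 + 0.14 = 0.34
D = 1 − ½ × 0.34 = 1 − 0.170 = 0.8300

0.83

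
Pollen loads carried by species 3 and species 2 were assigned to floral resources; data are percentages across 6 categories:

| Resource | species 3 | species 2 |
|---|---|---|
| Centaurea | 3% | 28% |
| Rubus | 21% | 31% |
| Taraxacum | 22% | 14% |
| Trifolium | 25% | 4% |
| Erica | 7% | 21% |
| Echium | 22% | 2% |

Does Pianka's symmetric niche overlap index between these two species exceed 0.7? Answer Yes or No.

No

Convert percentages to proportions (divide by 100).
Σ p₁ᵢp₂ᵢ = 0.0084 + 0.0651 + 0.0308 + 0.0100 + 0.0147 + 0.0044 = 0.1334
Σp_1ᵢ² = 0.03² + 0.21² + 0.22² + 0.25² + 0.07² + 0.22² = 0.0009 + 0.0441 + 0.0484 + 0.0625 + 0.0049 + 0.0484 = 0.2092
Σp_2ᵢ² = 0.28² + 0.31² + 0.14² + 0.04² + 0.21² + 0.02² = 0.0784 + 0.0961 + 0.0196 + 0.0016 + 0.0441 + 0.0004 = 0.2402
O = 0.1334 / √(0.2092 × 0.2402) = 0.1334 / 0.22416 = 0.5951
O = 0.5951 < 0.7 → No.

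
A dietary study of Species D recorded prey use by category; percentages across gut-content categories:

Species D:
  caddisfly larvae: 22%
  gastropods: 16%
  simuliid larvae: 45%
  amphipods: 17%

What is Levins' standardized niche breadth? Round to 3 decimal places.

Convert percentages to proportions (divide by 100).
Σpᵢ² = 0.22² + 0.16² + 0.45² + 0.17² = 0.0484 + 0.0256 + 0.2025 + 0.0289 = 0.3054
B = 1 / 0.3054 = 3.27439
Bₛ = (B − 1)/(n − 1) = (3.27439 − 1)/(4 − 1) = 2.27439/3 = 0.75813

0.758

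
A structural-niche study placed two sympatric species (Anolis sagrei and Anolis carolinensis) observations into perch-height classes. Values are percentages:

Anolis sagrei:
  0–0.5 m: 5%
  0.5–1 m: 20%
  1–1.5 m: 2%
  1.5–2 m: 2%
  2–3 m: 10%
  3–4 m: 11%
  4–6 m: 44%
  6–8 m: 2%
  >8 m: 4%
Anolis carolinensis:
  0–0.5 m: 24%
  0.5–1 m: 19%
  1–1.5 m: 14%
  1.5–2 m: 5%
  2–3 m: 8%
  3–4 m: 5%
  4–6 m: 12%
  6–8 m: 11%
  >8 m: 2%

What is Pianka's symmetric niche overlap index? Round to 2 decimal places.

Convert percentages to proportions (divide by 100).
Σ p₁ᵢp₂ᵢ = 0.0120 + 0.0380 + 0.0028 + 0.0010 + 0.0080 + 0.0055 + 0.0528 + 0.0022 + 0.0008 = 0.1231
Σp_1ᵢ² = 0.05² + 0.20² + 0.02² + 0.02² + 0.10² + 0.11² + 0.44² + 0.02² + 0.04² = 0.0025 + 0.0400 + 0.0004 + 0.0004 + 0.0100 + 0.0121 + 0.1936 + 0.0004 + 0.0016 = 0.2610
Σp_2ᵢ² = 0.24² + 0.19² + 0.14² + 0.05² + 0.08² + 0.05² + 0.12² + 0.11² + 0.02² = 0.0576 + 0.0361 + 0.0196 + 0.0025 + 0.0064 + 0.0025 + 0.0144 + 0.0121 + 0.0004 = 0.1516
O = 0.1231 / √(0.2610 × 0.1516) = 0.1231 / 0.19892 = 0.6188

0.62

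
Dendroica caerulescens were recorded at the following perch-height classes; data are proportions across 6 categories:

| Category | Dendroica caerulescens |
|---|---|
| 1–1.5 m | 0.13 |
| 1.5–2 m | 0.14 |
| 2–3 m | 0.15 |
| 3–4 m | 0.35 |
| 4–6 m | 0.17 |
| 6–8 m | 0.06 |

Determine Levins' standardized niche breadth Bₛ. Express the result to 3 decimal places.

Σpᵢ² = 0.13² + 0.14² + 0.15² + 0.35² + 0.17² + 0.06² = 0.0169 + 0.0196 + 0.0225 + 0.1225 + 0.0289 + 0.0036 = 0.2140
B = 1 / 0.2140 = 4.67290
Bₛ = (B − 1)/(n − 1) = (4.67290 − 1)/(6 − 1) = 3.67290/5 = 0.73458

0.735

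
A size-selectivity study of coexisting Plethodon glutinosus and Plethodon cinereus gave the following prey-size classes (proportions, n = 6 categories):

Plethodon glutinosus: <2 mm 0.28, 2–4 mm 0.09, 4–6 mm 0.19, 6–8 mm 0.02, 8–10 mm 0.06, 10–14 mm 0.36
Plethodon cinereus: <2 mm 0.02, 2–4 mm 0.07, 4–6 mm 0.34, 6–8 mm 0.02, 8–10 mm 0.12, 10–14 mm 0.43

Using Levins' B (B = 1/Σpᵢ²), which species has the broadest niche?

Plethodon glutinosus

Σp_glutᵢ² = 0.28² + 0.09² + 0.19² + 0.02² + 0.06² + 0.36² = 0.0784 + 0.0081 + 0.0361 + 0.0004 + 0.0036 + 0.1296 = 0.2562
B_glut = 1 / 0.2562 = 3.9032
Σp_cineᵢ² = 0.02² + 0.07² + 0.34² + 0.02² + 0.12² + 0.43² = 0.0004 + 0.0049 + 0.1156 + 0.0004 + 0.0144 + 0.1849 = 0.3206
B_cine = 1 / 0.3206 = 3.1192
Highest B → broadest niche (most generalist): Plethodon glutinosus (B = 3.90).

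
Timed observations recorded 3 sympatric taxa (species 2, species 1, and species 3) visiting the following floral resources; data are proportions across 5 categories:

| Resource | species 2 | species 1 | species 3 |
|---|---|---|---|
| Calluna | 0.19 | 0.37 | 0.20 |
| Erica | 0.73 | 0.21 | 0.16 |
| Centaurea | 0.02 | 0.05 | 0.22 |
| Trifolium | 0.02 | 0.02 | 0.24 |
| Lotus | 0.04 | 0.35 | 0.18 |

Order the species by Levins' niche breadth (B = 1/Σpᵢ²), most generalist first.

species 3 > species 1 > species 2

Σp_2ᵢ² = 0.19² + 0.73² + 0.02² + 0.02² + 0.04² = 0.0361 + 0.5329 + 0.0004 + 0.0004 + 0.0016 = 0.5714
B_2 = 1 / 0.5714 = 1.7501
Σp_1ᵢ² = 0.37² + 0.21² + 0.05² + 0.02² + 0.35² = 0.1369 + 0.0441 + 0.0025 + 0.0004 + 0.1225 = 0.3064
B_1 = 1 / 0.3064 = 3.2637
Σp_3ᵢ² = 0.20² + 0.16² + 0.22² + 0.24² + 0.18² = 0.0400 + 0.0256 + 0.0484 + 0.0576 + 0.0324 = 0.2040
B_3 = 1 / 0.2040 = 4.9020
Ranking by B (broadest → narrowest): species 3 (4.90) > species 1 (3.26) > species 2 (1.75)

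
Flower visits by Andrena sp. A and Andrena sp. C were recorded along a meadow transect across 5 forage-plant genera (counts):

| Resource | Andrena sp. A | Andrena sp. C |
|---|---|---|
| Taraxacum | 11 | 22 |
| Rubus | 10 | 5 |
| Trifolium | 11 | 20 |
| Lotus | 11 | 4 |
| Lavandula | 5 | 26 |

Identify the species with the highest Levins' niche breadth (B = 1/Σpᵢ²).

Proportions for Andrena sp. A (n=48): 11/48=0.2292, 10/48=0.2083, 11/48=0.2292, 11/48=0.2292, 5/48=0.1042
Proportions for Andrena sp. C (n=77): 22/77=0.2857, 5/77=0.0649, 20/77=0.2597, 4/77=0.0519, 26/77=0.3377
Σp_Aᵢ² = 0.2292² + 0.2083² + 0.2292² + 0.2292² + 0.1042² = 0.052533 + 0.043389 + 0.052533 + 0.052533 + 0.010858 = 0.211846
B_A = 1 / 0.211846 = 4.7204
Σp_Cᵢ² = 0.2857² + 0.0649² + 0.2597² + 0.0519² + 0.3377² = 0.081624 + 0.004212 + 0.067444 + 0.002694 + 0.114041 = 0.270015
B_C = 1 / 0.270015 = 3.7035
Highest B → broadest niche (most generalist): Andrena sp. A (B = 4.72).

Andrena sp. A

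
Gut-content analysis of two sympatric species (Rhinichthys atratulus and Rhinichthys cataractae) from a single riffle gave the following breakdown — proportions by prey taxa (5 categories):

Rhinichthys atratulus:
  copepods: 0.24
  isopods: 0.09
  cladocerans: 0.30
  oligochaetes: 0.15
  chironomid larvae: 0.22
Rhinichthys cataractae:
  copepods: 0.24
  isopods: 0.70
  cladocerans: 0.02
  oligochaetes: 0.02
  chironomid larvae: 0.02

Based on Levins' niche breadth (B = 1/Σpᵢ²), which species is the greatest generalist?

Rhinichthys atratulus

Σp_atraᵢ² = 0.24² + 0.09² + 0.30² + 0.15² + 0.22² = 0.0576 + 0.0081 + 0.0900 + 0.0225 + 0.0484 = 0.2266
B_atra = 1 / 0.2266 = 4.4131
Σp_cataᵢ² = 0.24² + 0.70² + 0.02² + 0.02² + 0.02² = 0.0576 + 0.4900 + 0.0004 + 0.0004 + 0.0004 = 0.5488
B_cata = 1 / 0.5488 = 1.8222
Highest B → broadest niche (most generalist): Rhinichthys atratulus (B = 4.41).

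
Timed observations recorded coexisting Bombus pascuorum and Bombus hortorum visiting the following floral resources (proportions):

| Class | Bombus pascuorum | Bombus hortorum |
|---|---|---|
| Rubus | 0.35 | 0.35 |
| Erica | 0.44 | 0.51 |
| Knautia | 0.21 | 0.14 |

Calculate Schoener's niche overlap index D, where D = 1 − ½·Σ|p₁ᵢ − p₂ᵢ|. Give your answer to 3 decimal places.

Σ|p₁ᵢ − p₂ᵢ| = 0.00 + 0.07 + 0.07 = 0.14
D = 1 − ½ × 0.14 = 1 − 0.070 = 0.93000

0.930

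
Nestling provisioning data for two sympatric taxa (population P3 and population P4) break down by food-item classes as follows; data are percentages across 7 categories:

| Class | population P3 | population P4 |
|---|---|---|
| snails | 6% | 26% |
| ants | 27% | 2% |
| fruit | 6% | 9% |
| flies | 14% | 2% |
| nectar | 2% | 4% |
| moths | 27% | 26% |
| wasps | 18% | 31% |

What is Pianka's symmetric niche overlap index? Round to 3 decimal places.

0.700

Convert percentages to proportions (divide by 100).
Σ p₁ᵢp₂ᵢ = 0.0156 + 0.0054 + 0.0054 + 0.0028 + 0.0008 + 0.0702 + 0.0558 = 0.1560
Σp_1ᵢ² = 0.06² + 0.27² + 0.06² + 0.14² + 0.02² + 0.27² + 0.18² = 0.0036 + 0.0729 + 0.0036 + 0.0196 + 0.0004 + 0.0729 + 0.0324 = 0.2054
Σp_2ᵢ² = 0.26² + 0.02² + 0.09² + 0.02² + 0.04² + 0.26² + 0.31² = 0.0676 + 0.0004 + 0.0081 + 0.0004 + 0.0016 + 0.0676 + 0.0961 = 0.2418
O = 0.1560 / √(0.2054 × 0.2418) = 0.1560 / 0.222858 = 0.70000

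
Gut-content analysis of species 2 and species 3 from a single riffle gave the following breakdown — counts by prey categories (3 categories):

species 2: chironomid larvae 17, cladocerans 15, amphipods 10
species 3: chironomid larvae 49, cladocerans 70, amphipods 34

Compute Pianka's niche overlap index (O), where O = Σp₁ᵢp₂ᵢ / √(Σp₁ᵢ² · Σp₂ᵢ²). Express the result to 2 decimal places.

Proportions for species 2 (n=42): 17/42=0.4048, 15/42=0.3571, 10/42=0.2381
Proportions for species 3 (n=153): 49/153=0.3203, 70/153=0.4575, 34/153=0.2222
Σ p₁ᵢp₂ᵢ = 0.129657 + 0.163373 + 0.052906 = 0.345936
Σp_1ᵢ² = 0.4048² + 0.3571² + 0.2381² = 0.163863 + 0.127520 + 0.056692 = 0.348075
Σp_2ᵢ² = 0.3203² + 0.4575² + 0.2222² = 0.102592 + 0.209306 + 0.049373 = 0.361271
O = 0.345936 / √(0.348075 × 0.361271) = 0.345936 / 0.3546116 = 0.9755

0.98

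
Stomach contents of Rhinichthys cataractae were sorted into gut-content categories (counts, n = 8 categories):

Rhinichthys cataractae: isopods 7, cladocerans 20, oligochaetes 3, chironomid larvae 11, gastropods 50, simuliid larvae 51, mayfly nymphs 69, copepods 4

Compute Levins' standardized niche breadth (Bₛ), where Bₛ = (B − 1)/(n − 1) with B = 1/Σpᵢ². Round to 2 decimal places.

0.49

Proportions for Rhinichthys cataractae (n=215): 7/215=0.0326, 20/215=0.0930, 3/215=0.0140, 11/215=0.0512, 50/215=0.2326, 51/215=0.2372, 69/215=0.3209, 4/215=0.0186
Σpᵢ² = 0.0326² + 0.0930² + 0.0140² + 0.0512² + 0.2326² + 0.2372² + 0.3209² + 0.0186² = 0.001063 + 0.008649 + 0.000196 + 0.002621 + 0.054103 + 0.056264 + 0.102977 + 0.000346 = 0.226219
B = 1 / 0.226219 = 4.4205
Bₛ = (B − 1)/(n − 1) = (4.4205 − 1)/(8 − 1) = 3.4205/7 = 0.4886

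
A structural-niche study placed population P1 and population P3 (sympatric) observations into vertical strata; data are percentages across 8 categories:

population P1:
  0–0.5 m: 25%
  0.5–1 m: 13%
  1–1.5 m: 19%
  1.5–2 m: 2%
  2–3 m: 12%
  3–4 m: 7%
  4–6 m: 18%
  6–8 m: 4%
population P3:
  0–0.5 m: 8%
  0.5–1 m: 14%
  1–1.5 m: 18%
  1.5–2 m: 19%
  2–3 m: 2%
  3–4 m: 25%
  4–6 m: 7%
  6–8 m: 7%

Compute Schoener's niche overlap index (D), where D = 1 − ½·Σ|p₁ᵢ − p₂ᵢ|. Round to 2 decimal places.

0.61

Convert percentages to proportions (divide by 100).
Σ|p₁ᵢ − p₂ᵢ| = 0.17 + 0.01 + 0.01 + 0.17 + 0.10 + 0.18 + 0.11 + 0.03 = 0.78
D = 1 − ½ × 0.78 = 1 − 0.390 = 0.6100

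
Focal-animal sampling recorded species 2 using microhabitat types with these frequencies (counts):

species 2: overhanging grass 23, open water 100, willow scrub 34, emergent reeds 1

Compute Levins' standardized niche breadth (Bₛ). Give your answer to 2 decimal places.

0.38

Proportions for species 2 (n=158): 23/158=0.1456, 100/158=0.6329, 34/158=0.2152, 1/158=0.0063
Σpᵢ² = 0.1456² + 0.6329² + 0.2152² + 0.0063² = 0.021199 + 0.400562 + 0.046311 + 0.000040 = 0.468112
B = 1 / 0.468112 = 2.1362
Bₛ = (B − 1)/(n − 1) = (2.1362 − 1)/(4 − 1) = 1.1362/3 = 0.3787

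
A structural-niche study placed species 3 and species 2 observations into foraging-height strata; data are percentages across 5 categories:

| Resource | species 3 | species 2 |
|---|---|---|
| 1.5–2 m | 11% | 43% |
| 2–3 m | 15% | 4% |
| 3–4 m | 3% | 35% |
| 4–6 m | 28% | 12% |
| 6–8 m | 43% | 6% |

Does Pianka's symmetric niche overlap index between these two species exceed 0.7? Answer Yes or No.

Convert percentages to proportions (divide by 100).
Σ p₁ᵢp₂ᵢ = 0.0473 + 0.0060 + 0.0105 + 0.0336 + 0.0258 = 0.1232
Σp_1ᵢ² = 0.11² + 0.15² + 0.03² + 0.28² + 0.43² = 0.0121 + 0.0225 + 0.0009 + 0.0784 + 0.1849 = 0.2988
Σp_2ᵢ² = 0.43² + 0.04² + 0.35² + 0.12² + 0.06² = 0.1849 + 0.0016 + 0.1225 + 0.0144 + 0.0036 = 0.3270
O = 0.1232 / √(0.2988 × 0.3270) = 0.1232 / 0.31258 = 0.3941
O = 0.3941 < 0.7 → No.

No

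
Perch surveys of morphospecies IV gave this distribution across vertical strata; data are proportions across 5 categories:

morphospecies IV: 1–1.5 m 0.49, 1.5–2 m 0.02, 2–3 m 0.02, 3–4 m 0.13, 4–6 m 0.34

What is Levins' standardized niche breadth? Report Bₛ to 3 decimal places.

0.420

Σpᵢ² = 0.49² + 0.02² + 0.02² + 0.13² + 0.34² = 0.2401 + 0.0004 + 0.0004 + 0.0169 + 0.1156 = 0.3734
B = 1 / 0.3734 = 2.67809
Bₛ = (B − 1)/(n − 1) = (2.67809 − 1)/(5 − 1) = 1.67809/4 = 0.41952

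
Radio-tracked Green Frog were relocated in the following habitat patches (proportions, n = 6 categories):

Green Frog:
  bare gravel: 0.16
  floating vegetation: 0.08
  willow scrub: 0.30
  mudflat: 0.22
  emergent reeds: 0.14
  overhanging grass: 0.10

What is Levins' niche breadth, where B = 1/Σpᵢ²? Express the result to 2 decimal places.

5.00

Σpᵢ² = 0.16² + 0.08² + 0.30² + 0.22² + 0.14² + 0.10² = 0.0256 + 0.0064 + 0.0900 + 0.0484 + 0.0196 + 0.0100 = 0.2000
B = 1 / 0.2000 = 5.0000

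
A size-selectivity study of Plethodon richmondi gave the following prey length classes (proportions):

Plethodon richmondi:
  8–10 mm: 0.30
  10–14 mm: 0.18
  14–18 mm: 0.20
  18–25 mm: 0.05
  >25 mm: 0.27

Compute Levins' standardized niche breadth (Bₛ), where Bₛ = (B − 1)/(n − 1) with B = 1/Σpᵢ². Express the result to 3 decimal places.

0.801

Σpᵢ² = 0.30² + 0.18² + 0.20² + 0.05² + 0.27² = 0.0900 + 0.0324 + 0.0400 + 0.0025 + 0.0729 = 0.2378
B = 1 / 0.2378 = 4.20521
Bₛ = (B − 1)/(n − 1) = (4.20521 − 1)/(5 − 1) = 3.20521/4 = 0.80130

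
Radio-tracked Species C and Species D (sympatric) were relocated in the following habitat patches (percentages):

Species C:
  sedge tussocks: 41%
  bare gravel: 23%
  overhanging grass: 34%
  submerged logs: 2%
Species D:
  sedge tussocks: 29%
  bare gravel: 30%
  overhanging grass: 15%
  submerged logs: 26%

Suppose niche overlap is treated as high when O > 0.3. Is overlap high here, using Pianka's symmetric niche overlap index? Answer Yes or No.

Convert percentages to proportions (divide by 100).
Σ p₁ᵢp₂ᵢ = 0.1189 + 0.0690 + 0.0510 + 0.0052 = 0.2441
Σp_1ᵢ² = 0.41² + 0.23² + 0.34² + 0.02² = 0.1681 + 0.0529 + 0.1156 + 0.0004 = 0.3370
Σp_2ᵢ² = 0.29² + 0.30² + 0.15² + 0.26² = 0.0841 + 0.0900 + 0.0225 + 0.0676 = 0.2642
O = 0.2441 / √(0.3370 × 0.2642) = 0.2441 / 0.29839 = 0.8181
O = 0.8181 > 0.3 → Yes.

Yes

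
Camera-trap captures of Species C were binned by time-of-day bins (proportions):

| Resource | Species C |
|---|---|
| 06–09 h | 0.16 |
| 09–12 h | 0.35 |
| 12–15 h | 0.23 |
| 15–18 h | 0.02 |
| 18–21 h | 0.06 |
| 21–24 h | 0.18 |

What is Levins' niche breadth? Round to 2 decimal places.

4.21

Σpᵢ² = 0.16² + 0.35² + 0.23² + 0.02² + 0.06² + 0.18² = 0.0256 + 0.1225 + 0.0529 + 0.0004 + 0.0036 + 0.0324 = 0.2374
B = 1 / 0.2374 = 4.2123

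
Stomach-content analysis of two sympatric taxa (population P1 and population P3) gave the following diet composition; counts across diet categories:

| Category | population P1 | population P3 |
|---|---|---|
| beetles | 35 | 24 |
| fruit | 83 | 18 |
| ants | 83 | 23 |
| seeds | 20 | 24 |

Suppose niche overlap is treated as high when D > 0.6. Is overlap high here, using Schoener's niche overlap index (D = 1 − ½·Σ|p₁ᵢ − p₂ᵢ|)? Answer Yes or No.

Yes

Proportions for population P1 (n=221): 35/221=0.1584, 83/221=0.3756, 83/221=0.3756, 20/221=0.0905
Proportions for population P3 (n=89): 24/89=0.2697, 18/89=0.2022, 23/89=0.2584, 24/89=0.2697
Σ|p₁ᵢ − p₂ᵢ| = 0.1113 + 0.1734 + 0.1172 + 0.1792 = 0.5811
D = 1 − ½ × 0.5811 = 1 − 0.29055 = 0.70945
D = 0.70945 > 0.6 → Yes.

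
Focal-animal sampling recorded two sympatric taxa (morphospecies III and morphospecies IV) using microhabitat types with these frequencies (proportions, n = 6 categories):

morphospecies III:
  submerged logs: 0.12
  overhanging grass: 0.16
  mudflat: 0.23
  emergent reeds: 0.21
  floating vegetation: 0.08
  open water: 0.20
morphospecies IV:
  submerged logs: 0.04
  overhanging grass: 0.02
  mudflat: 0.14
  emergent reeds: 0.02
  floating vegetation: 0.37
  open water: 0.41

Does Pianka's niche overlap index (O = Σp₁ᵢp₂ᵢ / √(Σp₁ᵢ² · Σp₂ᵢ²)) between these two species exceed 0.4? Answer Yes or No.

Yes

Σ p₁ᵢp₂ᵢ = 0.0048 + 0.0032 + 0.0322 + 0.0042 + 0.0296 + 0.0820 = 0.1560
Σp_1ᵢ² = 0.12² + 0.16² + 0.23² + 0.21² + 0.08² + 0.20² = 0.0144 + 0.0256 + 0.0529 + 0.0441 + 0.0064 + 0.0400 = 0.1834
Σp_2ᵢ² = 0.04² + 0.02² + 0.14² + 0.02² + 0.37² + 0.41² = 0.0016 + 0.0004 + 0.0196 + 0.0004 + 0.1369 + 0.1681 = 0.3270
O = 0.1560 / √(0.1834 × 0.3270) = 0.1560 / 0.24489 = 0.6370
O = 0.6370 > 0.4 → Yes.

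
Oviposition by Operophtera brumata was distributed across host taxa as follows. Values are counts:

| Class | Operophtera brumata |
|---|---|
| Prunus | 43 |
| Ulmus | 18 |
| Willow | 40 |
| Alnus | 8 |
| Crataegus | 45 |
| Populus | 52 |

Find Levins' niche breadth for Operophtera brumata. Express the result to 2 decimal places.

4.95

Proportions for Operophtera brumata (n=206): 43/206=0.2087, 18/206=0.0874, 40/206=0.1942, 8/206=0.0388, 45/206=0.2184, 52/206=0.2524
Σpᵢ² = 0.2087² + 0.0874² + 0.1942² + 0.0388² + 0.2184² + 0.2524² = 0.043556 + 0.007639 + 0.037714 + 0.001505 + 0.047699 + 0.063706 = 0.201819
B = 1 / 0.201819 = 4.9549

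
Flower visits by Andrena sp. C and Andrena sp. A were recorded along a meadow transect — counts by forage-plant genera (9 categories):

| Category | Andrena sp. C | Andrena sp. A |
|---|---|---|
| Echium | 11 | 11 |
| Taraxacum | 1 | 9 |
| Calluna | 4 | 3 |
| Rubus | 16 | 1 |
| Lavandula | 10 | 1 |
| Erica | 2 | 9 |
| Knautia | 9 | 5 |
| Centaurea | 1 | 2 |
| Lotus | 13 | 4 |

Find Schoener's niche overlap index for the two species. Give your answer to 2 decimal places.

0.53

Proportions for Andrena sp. C (n=67): 11/67=0.1642, 1/67=0.0149, 4/67=0.0597, 16/67=0.2388, 10/67=0.1493, 2/67=0.0299, 9/67=0.1343, 1/67=0.0149, 13/67=0.1940
Proportions for Andrena sp. A (n=45): 11/45=0.2444, 9/45=0.2000, 3/45=0.0667, 1/45=0.0222, 1/45=0.0222, 9/45=0.2000, 5/45=0.1111, 2/45=0.0444, 4/45=0.0889
Σ|p₁ᵢ − p₂ᵢ| = 0.0802 + 0.1851 + 0.0070 + 0.2166 + 0.1271 + 0.1701 + 0.0232 + 0.0295 + 0.1051 = 0.9439
D = 1 − ½ × 0.9439 = 1 − 0.47195 = 0.52805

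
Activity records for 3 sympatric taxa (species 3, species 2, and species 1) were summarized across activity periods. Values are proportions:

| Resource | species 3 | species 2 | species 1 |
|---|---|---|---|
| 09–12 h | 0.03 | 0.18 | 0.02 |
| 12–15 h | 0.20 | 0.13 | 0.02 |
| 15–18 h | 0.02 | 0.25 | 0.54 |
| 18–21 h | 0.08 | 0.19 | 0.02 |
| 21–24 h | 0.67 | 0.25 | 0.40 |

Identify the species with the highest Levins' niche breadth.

Σp_3ᵢ² = 0.03² + 0.20² + 0.02² + 0.08² + 0.67² = 0.0009 + 0.0400 + 0.0004 + 0.0064 + 0.4489 = 0.4966
B_3 = 1 / 0.4966 = 2.0137
Σp_2ᵢ² = 0.18² + 0.13² + 0.25² + 0.19² + 0.25² = 0.0324 + 0.0169 + 0.0625 + 0.0361 + 0.0625 = 0.2104
B_2 = 1 / 0.2104 = 4.7529
Σp_1ᵢ² = 0.02² + 0.02² + 0.54² + 0.02² + 0.40² = 0.0004 + 0.0004 + 0.2916 + 0.0004 + 0.1600 = 0.4528
B_1 = 1 / 0.4528 = 2.2085
Highest B → broadest niche (most generalist): species 2 (B = 4.75).

species 2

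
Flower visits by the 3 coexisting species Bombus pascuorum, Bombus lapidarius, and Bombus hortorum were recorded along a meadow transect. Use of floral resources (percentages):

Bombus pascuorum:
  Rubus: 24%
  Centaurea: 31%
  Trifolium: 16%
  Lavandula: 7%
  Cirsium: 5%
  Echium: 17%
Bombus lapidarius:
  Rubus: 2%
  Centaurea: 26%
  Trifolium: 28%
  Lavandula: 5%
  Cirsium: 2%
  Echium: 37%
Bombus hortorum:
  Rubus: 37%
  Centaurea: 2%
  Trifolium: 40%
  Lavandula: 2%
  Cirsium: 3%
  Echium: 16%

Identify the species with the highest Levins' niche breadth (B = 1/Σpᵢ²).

Bombus pascuorum

Convert percentages to proportions (divide by 100).
Σp_pascᵢ² = 0.24² + 0.31² + 0.16² + 0.07² + 0.05² + 0.17² = 0.0576 + 0.0961 + 0.0256 + 0.0049 + 0.0025 + 0.0289 = 0.2156
B_pasc = 1 / 0.2156 = 4.6382
Σp_lapiᵢ² = 0.02² + 0.26² + 0.28² + 0.05² + 0.02² + 0.37² = 0.0004 + 0.0676 + 0.0784 + 0.0025 + 0.0004 + 0.1369 = 0.2862
B_lapi = 1 / 0.2862 = 3.4941
Σp_hortᵢ² = 0.37² + 0.02² + 0.40² + 0.02² + 0.03² + 0.16² = 0.1369 + 0.0004 + 0.1600 + 0.0004 + 0.0009 + 0.0256 = 0.3242
B_hort = 1 / 0.3242 = 3.0845
Highest B → broadest niche (most generalist): Bombus pascuorum (B = 4.64).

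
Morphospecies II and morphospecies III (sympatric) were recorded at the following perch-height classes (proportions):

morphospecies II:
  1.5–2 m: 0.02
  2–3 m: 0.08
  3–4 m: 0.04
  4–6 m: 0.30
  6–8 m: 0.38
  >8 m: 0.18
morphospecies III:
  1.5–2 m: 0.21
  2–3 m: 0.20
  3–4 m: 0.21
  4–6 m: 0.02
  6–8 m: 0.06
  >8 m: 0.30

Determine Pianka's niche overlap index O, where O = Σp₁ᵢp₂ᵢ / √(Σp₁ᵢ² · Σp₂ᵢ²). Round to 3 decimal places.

0.450

Σ p₁ᵢp₂ᵢ = 0.0042 + 0.0160 + 0.0084 + 0.0060 + 0.0228 + 0.0540 = 0.1114
Σp_1ᵢ² = 0.02² + 0.08² + 0.04² + 0.30² + 0.38² + 0.18² = 0.0004 + 0.0064 + 0.0016 + 0.0900 + 0.1444 + 0.0324 = 0.2752
Σp_2ᵢ² = 0.21² + 0.20² + 0.21² + 0.02² + 0.06² + 0.30² = 0.0441 + 0.0400 + 0.0441 + 0.0004 + 0.0036 + 0.0900 = 0.2222
O = 0.1114 / √(0.2752 × 0.2222) = 0.1114 / 0.247284 = 0.45049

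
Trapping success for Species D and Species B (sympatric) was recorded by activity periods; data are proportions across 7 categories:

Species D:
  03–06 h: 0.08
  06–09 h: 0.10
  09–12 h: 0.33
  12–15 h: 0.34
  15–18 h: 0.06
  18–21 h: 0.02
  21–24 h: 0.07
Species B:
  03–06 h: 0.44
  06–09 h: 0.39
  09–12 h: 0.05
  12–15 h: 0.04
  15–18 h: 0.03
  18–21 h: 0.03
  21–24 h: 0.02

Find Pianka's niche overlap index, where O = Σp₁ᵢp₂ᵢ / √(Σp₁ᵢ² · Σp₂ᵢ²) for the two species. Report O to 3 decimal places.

Σ p₁ᵢp₂ᵢ = 0.0352 + 0.0390 + 0.0165 + 0.0136 + 0.0018 + 0.0006 + 0.0014 = 0.1081
Σp_1ᵢ² = 0.08² + 0.10² + 0.33² + 0.34² + 0.06² + 0.02² + 0.07² = 0.0064 + 0.0100 + 0.1089 + 0.1156 + 0.0036 + 0.0004 + 0.0049 = 0.2498
Σp_2ᵢ² = 0.44² + 0.39² + 0.05² + 0.04² + 0.03² + 0.03² + 0.02² = 0.1936 + 0.1521 + 0.0025 + 0.0016 + 0.0009 + 0.0009 + 0.0004 = 0.3520
O = 0.1081 / √(0.2498 × 0.3520) = 0.1081 / 0.296529 = 0.36455

0.365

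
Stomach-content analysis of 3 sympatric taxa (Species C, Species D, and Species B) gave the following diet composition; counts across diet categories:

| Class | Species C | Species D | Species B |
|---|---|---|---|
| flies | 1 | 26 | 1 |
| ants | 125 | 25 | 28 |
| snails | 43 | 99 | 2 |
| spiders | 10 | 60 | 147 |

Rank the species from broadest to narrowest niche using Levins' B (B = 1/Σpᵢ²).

Proportions for Species C (n=179): 1/179=0.0056, 125/179=0.6983, 43/179=0.2402, 10/179=0.0559
Proportions for Species D (n=210): 26/210=0.1238, 25/210=0.1190, 99/210=0.4714, 60/210=0.2857
Proportions for Species B (n=178): 1/178=0.0056, 28/178=0.1573, 2/178=0.0112, 147/178=0.8258
Σp_Cᵢ² = 0.0056² + 0.6983² + 0.2402² + 0.0559² = 0.000031 + 0.487623 + 0.057696 + 0.003125 = 0.548475
B_C = 1 / 0.548475 = 1.8232
Σp_Dᵢ² = 0.1238² + 0.1190² + 0.4714² + 0.2857² = 0.015326 + 0.014161 + 0.222218 + 0.081624 = 0.333329
B_D = 1 / 0.333329 = 3.0000
Σp_Bᵢ² = 0.0056² + 0.1573² + 0.0112² + 0.8258² = 0.000031 + 0.024743 + 0.000125 + 0.681946 = 0.706845
B_B = 1 / 0.706845 = 1.4147
Ranking by B (broadest → narrowest): Species D (3.00) > Species C (1.82) > Species B (1.41)

Species D > Species C > Species B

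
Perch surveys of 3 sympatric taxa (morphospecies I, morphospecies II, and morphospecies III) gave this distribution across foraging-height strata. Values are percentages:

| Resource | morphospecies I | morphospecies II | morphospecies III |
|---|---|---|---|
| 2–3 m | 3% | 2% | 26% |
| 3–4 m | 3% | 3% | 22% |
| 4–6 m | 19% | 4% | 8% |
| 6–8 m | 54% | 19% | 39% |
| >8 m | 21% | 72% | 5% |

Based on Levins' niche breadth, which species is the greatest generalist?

morphospecies III

Convert percentages to proportions (divide by 100).
Σp_Iᵢ² = 0.03² + 0.03² + 0.19² + 0.54² + 0.21² = 0.0009 + 0.0009 + 0.0361 + 0.2916 + 0.0441 = 0.3736
B_I = 1 / 0.3736 = 2.6767
Σp_IIᵢ² = 0.02² + 0.03² + 0.04² + 0.19² + 0.72² = 0.0004 + 0.0009 + 0.0016 + 0.0361 + 0.5184 = 0.5574
B_II = 1 / 0.5574 = 1.7940
Σp_IIIᵢ² = 0.26² + 0.22² + 0.08² + 0.39² + 0.05² = 0.0676 + 0.0484 + 0.0064 + 0.1521 + 0.0025 = 0.2770
B_III = 1 / 0.2770 = 3.6101
Highest B → broadest niche (most generalist): morphospecies III (B = 3.61).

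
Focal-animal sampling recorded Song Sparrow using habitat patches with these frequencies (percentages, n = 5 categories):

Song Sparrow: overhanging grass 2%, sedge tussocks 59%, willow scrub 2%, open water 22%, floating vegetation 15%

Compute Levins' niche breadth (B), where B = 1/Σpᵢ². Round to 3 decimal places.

Convert percentages to proportions (divide by 100).
Σpᵢ² = 0.02² + 0.59² + 0.02² + 0.22² + 0.15² = 0.0004 + 0.3481 + 0.0004 + 0.0484 + 0.0225 = 0.4198
B = 1 / 0.4198 = 2.38209

2.382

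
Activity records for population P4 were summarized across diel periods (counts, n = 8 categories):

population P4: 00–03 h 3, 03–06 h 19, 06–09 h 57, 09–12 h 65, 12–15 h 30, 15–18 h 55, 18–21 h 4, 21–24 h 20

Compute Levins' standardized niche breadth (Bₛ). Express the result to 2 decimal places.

Proportions for population P4 (n=253): 3/253=0.0119, 19/253=0.0751, 57/253=0.2253, 65/253=0.2569, 30/253=0.1186, 55/253=0.2174, 4/253=0.0158, 20/253=0.0791
Σpᵢ² = 0.0119² + 0.0751² + 0.2253² + 0.2569² + 0.1186² + 0.2174² + 0.0158² + 0.0791² = 0.000142 + 0.005640 + 0.050760 + 0.065998 + 0.014066 + 0.047263 + 0.000250 + 0.006257 = 0.190376
B = 1 / 0.190376 = 5.2528
Bₛ = (B − 1)/(n − 1) = (5.2528 − 1)/(8 − 1) = 4.2528/7 = 0.6075

0.61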